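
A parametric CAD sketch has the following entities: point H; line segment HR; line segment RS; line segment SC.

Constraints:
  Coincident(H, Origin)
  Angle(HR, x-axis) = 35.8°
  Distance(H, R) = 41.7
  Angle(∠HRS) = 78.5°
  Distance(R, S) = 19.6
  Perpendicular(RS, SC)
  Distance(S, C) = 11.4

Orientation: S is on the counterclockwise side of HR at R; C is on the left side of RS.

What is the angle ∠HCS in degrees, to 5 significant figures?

159.04°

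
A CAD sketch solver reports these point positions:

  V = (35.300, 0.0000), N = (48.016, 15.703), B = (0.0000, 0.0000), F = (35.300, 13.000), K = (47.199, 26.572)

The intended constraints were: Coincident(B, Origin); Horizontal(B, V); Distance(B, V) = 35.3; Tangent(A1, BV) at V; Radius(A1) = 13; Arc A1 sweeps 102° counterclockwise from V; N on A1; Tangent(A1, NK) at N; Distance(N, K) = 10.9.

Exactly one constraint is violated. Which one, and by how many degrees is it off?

Tangent(A1, NK) at N — off by 7.70°.

B = (0.00, 0.00) ✓; B.y = 0.00, V.y = 0.00 ✓; |BV| = 35.30 ✓; ∠(FV, VB) = 90.00° ✓; |FV| = 13.00 ✓; bearing(F→N) − bearing(F→V) = 102.0° ✓; |FN| = 13.00 ✓; ∠(FN, NK) = 97.70° ✗; |NK| = 10.90 ✓.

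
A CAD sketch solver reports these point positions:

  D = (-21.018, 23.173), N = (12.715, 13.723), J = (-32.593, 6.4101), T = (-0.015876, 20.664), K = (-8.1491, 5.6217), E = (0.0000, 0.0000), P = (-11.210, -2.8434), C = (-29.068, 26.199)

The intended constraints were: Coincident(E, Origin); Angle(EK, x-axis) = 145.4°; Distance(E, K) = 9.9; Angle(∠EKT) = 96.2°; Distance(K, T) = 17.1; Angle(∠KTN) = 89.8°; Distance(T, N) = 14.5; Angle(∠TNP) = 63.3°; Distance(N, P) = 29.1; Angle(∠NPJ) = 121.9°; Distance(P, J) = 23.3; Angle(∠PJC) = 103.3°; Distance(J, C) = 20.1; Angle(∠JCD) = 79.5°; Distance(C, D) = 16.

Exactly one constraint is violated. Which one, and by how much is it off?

Distance(C, D) = 16 — off by 7.40.

E = (0.00, 0.00) ✓; EK at 145.4° ✓; |EK| = 9.900 ✓; ∠EKT = 96.20° ✓; |KT| = 17.10 ✓; ∠KTN = 89.80° ✓; |TN| = 14.50 ✓; ∠TNP = 63.30° ✓; |NP| = 29.10 ✓; ∠NPJ = 121.9° ✓; |PJ| = 23.30 ✓; ∠PJC = 103.3° ✓; |JC| = 20.10 ✓; ∠JCD = 79.50° ✓; |CD| = 8.600 ✗.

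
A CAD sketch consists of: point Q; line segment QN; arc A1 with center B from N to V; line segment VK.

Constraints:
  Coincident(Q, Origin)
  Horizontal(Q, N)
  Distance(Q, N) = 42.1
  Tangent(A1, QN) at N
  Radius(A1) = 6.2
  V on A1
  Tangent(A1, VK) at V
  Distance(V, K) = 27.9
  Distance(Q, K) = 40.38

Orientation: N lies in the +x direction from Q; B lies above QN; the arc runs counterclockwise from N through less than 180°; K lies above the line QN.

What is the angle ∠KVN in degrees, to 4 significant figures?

112.4°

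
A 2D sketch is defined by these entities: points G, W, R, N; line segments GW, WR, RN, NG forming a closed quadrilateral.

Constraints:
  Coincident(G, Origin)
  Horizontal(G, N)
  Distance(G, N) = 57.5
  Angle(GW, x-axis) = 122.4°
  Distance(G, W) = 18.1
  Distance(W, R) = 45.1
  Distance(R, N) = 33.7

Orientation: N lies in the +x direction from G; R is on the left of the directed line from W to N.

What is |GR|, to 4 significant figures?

42.30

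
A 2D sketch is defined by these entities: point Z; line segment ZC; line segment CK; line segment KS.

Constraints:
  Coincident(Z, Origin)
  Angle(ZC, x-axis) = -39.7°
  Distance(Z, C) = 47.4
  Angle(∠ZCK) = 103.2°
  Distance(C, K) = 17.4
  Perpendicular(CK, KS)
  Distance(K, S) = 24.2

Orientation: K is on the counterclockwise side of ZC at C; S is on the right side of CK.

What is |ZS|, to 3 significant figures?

75.8

Z is at the origin; ZC runs at -39.7° with length 47.4, so C = 47.4·(cos -39.7°, sin -39.7°) = (36.5, -30.3). ∠ZCK = 103.2°, so CK runs at -39.7° + (180° − 103.2°) = 37.1° from the x-axis; with |CK| = 17.4, K = C + 17.4·(cos 37.1°, sin 37.1°) = (50.3, -19.8). CK is perpendicular to KS; with |KS| = 24.2 on the right of CK, S = K + 24.2·(0.603, -0.798) = (64.9, -39.1). Then |ZS| = |S − Z| = 75.8.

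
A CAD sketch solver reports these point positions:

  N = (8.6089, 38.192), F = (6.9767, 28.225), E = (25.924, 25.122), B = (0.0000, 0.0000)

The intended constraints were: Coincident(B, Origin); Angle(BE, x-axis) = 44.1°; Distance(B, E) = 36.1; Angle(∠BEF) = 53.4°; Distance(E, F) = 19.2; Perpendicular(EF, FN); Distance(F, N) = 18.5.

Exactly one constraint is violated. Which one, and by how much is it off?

Distance(F, N) = 18.5 — off by 8.40.

B = (0.00, 0.00) ✓; BE at 44.10° ✓; |BE| = 36.10 ✓; ∠BEF = 53.40° ✓; |EF| = 19.20 ✓; ∠(EF, FN) = 90.00° ✓; |FN| = 10.10 ✗.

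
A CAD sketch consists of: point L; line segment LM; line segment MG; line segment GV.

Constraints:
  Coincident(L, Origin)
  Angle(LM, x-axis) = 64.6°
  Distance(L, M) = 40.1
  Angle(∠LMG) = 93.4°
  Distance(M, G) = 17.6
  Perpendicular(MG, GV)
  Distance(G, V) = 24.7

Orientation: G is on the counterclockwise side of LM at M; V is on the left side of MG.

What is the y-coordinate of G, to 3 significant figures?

44.7

L is at the origin; LM runs at 64.6° with length 40.1, so M = 40.1·(cos 64.6°, sin 64.6°) = (17.2, 36.2). ∠LMG = 93.4°, so MG runs at 64.6° + (180° − 93.4°) = 151° from the x-axis; with |MG| = 17.6, G = M + 17.6·(cos 151°, sin 151°) = (1.78, 44.7). So G.y = 44.7.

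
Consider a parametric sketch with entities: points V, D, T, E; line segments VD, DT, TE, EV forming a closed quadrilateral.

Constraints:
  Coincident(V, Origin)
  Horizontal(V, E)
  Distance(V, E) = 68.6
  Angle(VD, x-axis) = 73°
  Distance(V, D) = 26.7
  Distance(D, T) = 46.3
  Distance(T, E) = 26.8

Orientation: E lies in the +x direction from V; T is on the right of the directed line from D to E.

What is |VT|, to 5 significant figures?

42.665

V is at the origin; VE is horizontal with |VE| = 68.6 and E in +x, so E = (68.6, 0). VD runs at 73.0° with |VD| = 26.7, so D = (7.8063, 25.533). T is determined by |DT| = 46.3 and |TE| = 26.8 together: it lies at the intersection of circle(D, 46.3) and circle(E, 26.8). With |DE| = 65.938, the foot of the radical line on DE is 43.778 from D and the perpendicular offset is √(46.3² − 43.778²) = 15.072. Taking the right-of-DE solution: T = (42.332, -5.3153).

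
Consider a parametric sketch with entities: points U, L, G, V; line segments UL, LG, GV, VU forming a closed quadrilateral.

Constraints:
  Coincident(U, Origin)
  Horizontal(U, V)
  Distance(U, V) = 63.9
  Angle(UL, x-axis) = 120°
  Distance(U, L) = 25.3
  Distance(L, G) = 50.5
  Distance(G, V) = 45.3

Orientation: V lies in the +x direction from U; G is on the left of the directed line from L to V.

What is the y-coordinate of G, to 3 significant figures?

35.6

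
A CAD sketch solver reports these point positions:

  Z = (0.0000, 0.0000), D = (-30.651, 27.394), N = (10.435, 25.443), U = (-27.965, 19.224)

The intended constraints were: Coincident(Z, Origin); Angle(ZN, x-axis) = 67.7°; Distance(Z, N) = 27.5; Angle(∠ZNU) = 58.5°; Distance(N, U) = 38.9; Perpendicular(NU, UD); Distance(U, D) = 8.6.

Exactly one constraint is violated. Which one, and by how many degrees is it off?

Perpendicular(NU, UD) — off by 9.00°.

Z = (0.00, 0.00) ✓; ZN at 67.70° ✓; |ZN| = 27.50 ✓; ∠ZNU = 58.50° ✓; |NU| = 38.90 ✓; ∠(NU, UD) = 81.00° ✗; |UD| = 8.600 ✓.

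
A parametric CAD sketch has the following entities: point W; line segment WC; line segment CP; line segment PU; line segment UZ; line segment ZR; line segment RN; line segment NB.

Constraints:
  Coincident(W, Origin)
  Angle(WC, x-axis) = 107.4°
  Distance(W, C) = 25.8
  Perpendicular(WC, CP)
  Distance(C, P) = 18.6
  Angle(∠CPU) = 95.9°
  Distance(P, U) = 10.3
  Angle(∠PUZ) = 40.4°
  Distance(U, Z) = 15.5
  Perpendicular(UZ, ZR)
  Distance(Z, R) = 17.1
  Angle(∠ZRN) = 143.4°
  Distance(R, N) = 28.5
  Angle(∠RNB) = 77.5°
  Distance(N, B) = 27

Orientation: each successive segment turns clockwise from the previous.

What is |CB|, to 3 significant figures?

48.0

W is at the origin; WC runs at 107.4° with length 25.8, so C = (-7.72, 24.6). The perpendicularity gives CP at right angles to WC, so CP runs at 17.4°; with |CP| = 18.6, P = (10.0, 30.2). ∠CPU = 95.9° gives PU at -66.7° from the x-axis; with |PU| = 10.3, U = (14.1, 20.7). ∠PUZ = 40.4° gives UZ at 154° from the x-axis; with |UZ| = 15.5, Z = (0.212, 27.6). UZ is perpendicular to ZR, so ZR runs at 63.7°; with |ZR| = 17.1, R = (7.79, 42.9). ∠ZRN = 143.4° gives RN at 27.1° from the x-axis; with |RN| = 28.5, N = (33.2, 55.9). ∠RNB = 77.5° gives NB at -75.4° from the x-axis; with |NB| = 27.0, B = (40.0, 29.8). Then |CB| = |B − C| = 48.0.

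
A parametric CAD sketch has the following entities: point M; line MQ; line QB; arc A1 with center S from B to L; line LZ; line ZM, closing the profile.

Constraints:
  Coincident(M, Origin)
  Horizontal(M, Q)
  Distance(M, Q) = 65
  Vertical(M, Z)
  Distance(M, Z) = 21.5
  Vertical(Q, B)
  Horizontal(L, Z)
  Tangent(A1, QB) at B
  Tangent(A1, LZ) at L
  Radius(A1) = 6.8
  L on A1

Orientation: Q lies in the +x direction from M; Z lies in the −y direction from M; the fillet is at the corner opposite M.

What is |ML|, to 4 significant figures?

62.04

M is at the origin; M and Q share the same y with |MQ| = 65.0 and Q on the +x side, so Q = (65.00, 0.000). M and Z share the same x with |MZ| = 21.5 and Z on the −y side, so Z = (0.000, -21.50). The virtual corner opposite M is at (65.00, -21.50). Since A1 is tangent to QB there, SB ⟂ QB and the tangent condition forces SL to be normal to LZ, with radius 6.8, so the center S sits 6.8 in from both sides at S = (58.20, -14.70). That places the tangent points at B = (65.00, -14.70) on QB and L = (58.20, -21.50) on LZ. Then |ML| = |L − M| = 62.04.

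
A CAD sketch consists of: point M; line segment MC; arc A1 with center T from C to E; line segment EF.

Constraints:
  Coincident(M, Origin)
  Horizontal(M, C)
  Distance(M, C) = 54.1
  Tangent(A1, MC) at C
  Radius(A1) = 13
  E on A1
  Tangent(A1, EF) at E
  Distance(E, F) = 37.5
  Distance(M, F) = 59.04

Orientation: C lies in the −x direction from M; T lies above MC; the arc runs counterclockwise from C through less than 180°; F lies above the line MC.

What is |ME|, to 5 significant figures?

42.673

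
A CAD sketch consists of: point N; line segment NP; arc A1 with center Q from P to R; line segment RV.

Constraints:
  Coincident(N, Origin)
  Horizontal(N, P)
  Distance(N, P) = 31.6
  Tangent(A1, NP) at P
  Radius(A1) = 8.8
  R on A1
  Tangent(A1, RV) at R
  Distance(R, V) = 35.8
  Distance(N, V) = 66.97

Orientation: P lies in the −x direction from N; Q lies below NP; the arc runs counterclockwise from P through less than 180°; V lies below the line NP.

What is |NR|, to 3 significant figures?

39.6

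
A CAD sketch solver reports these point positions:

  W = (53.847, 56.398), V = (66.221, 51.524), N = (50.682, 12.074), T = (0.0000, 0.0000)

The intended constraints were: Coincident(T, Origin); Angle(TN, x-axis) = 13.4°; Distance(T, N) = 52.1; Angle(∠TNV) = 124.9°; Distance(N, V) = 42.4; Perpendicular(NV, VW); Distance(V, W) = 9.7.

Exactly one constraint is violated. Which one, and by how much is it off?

Distance(V, W) = 9.7 — off by 3.60.

T = (0.00, 0.00) ✓; TN at 13.40° ✓; |TN| = 52.10 ✓; ∠TNV = 124.9° ✓; |NV| = 42.40 ✓; ∠(NV, VW) = 90.00° ✓; |VW| = 13.30 ✗.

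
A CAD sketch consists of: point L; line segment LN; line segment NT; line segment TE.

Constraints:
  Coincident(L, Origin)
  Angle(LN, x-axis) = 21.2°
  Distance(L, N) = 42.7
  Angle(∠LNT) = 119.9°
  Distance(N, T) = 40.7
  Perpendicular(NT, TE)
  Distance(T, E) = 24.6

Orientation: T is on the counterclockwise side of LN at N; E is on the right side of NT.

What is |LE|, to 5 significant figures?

87.400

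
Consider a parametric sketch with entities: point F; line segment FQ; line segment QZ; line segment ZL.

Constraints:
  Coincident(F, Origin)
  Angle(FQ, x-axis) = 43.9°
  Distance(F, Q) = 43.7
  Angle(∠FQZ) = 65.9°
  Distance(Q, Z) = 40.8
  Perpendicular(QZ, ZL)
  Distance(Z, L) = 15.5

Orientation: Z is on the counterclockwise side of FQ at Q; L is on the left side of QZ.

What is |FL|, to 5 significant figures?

33.495

F is at the origin; FQ runs at 43.9° with length 43.7, so Q = 43.7·(cos 43.9°, sin 43.9°) = (31.488, 30.302). ∠FQZ = 65.9°, so QZ runs at 43.9° + (180° − 65.9°) = 158.00° from the x-axis; with |QZ| = 40.8, Z = Q + 40.8·(cos 158.00°, sin 158.00°) = (-6.3410, 45.586). The perpendicularity gives ZL at right angles to QZ; with |ZL| = 15.5 on the left of QZ, L = Z + 15.5·(-0.37461, -0.92718) = (-12.147, 31.214). Then |FL| = |L − F| = 33.495.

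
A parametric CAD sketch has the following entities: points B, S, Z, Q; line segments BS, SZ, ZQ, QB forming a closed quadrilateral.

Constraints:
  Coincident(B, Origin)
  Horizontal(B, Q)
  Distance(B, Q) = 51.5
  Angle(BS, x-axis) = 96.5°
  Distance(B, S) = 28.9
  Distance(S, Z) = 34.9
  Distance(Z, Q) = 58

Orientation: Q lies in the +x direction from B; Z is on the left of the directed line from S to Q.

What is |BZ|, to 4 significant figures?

56.13

Checks: |SZ| = 34.90 ✓; |ZQ| = 58.00 ✓.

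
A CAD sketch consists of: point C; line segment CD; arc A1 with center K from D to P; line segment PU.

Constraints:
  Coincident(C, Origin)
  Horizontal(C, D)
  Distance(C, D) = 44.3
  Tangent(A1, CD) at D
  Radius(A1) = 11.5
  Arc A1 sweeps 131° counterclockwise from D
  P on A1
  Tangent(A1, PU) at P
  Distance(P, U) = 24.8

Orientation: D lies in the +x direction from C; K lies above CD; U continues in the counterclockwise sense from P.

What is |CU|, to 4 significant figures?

52.66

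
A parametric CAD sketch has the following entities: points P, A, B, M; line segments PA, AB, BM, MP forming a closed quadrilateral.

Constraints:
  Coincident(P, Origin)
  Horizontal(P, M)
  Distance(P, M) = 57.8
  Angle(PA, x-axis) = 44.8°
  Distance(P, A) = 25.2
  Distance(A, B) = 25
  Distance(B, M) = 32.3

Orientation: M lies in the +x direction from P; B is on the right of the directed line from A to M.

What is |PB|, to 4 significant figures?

26.69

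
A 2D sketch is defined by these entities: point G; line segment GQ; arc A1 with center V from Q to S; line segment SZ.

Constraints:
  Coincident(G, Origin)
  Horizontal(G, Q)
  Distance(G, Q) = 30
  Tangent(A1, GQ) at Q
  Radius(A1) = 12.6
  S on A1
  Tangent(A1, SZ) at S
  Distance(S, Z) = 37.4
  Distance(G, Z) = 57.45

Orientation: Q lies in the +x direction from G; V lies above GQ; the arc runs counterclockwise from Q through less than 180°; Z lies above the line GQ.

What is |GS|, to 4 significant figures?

45.12

G is at the origin; GQ is horizontal with |GQ| = 30.0 and Q on the +x side, so Q = (30.00, 0.000). A1 meets GQ tangentially, so VQ is at right angles to GQ, so V = Q + (0, 12.6) = (30.00, 12.60). Since VS ⟂ SZ (tangency), |VZ| = √(12.6² + 37.4²) = 39.47 regardless of where S sits on A1. So Z lies on both circle(G, 57.45) and circle(V, 39.47); the above-GQ intersection is Z = (24.96, 51.74). S is the foot of the tangent from Z: S = (41.33, 18.11).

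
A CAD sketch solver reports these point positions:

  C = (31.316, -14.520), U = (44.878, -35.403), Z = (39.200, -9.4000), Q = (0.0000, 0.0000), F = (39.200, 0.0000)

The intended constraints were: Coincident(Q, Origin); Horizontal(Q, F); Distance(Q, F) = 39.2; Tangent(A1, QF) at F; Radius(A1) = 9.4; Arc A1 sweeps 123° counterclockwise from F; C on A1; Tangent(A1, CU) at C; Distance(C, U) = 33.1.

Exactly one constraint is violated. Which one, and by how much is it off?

Distance(C, U) = 33.1 — off by 8.20.

Q = (0.00, 0.00) ✓; Q.y = 0.00, F.y = 0.00 ✓; |QF| = 39.20 ✓; ∠(ZF, FQ) = 90.00° ✓; |ZF| = 9.400 ✓; bearing(Z→C) − bearing(Z→F) = 123.0° ✓; |ZC| = 9.401 ✓; ∠(ZC, CU) = 90.00° ✓; |CU| = 24.90 ✗.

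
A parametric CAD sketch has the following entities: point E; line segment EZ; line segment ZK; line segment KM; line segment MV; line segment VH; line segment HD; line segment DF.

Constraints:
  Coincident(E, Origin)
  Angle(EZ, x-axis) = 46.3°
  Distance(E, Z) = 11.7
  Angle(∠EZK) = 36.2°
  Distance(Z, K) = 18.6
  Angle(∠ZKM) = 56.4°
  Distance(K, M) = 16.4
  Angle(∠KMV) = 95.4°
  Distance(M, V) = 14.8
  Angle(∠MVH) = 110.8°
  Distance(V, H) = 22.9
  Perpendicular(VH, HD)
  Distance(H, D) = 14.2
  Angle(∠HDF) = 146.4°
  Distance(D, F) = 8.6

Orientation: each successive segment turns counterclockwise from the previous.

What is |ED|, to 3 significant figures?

21.5

E is at the origin; EZ runs at 46.3° with length 11.7, so Z = (8.08, 8.46). ∠EZK = 36.2° gives ZK at -170° from the x-axis; with |ZK| = 18.6, K = (-10.2, 5.20). ∠ZKM = 56.4° gives KM at -46.3° from the x-axis; with |KM| = 16.4, M = (1.10, -6.66). ∠KMV = 95.4° gives MV at 38.3° from the x-axis; with |MV| = 14.8, V = (12.7, 2.51). ∠MVH = 110.8° gives VH at 108° from the x-axis; with |VH| = 22.9, H = (5.83, 24.4). The perpendicularity gives HD at right angles to VH, so HD runs at -162°; with |HD| = 14.2, D = (-7.71, 20.1). Then |ED| = |D − E| = 21.5.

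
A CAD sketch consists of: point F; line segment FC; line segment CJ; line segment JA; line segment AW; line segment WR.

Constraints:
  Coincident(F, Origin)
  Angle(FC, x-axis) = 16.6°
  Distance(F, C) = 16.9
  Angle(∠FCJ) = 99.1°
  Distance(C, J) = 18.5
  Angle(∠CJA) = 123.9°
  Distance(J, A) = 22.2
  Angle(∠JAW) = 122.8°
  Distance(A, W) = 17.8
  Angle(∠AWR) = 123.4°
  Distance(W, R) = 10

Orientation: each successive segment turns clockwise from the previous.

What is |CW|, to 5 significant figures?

42.163

F is at the origin; FC runs at 16.6° with length 16.9, so C = (16.196, 4.8281). ∠FCJ = 99.1° gives CJ at -64.300° from the x-axis; with |CJ| = 18.5, J = (24.218, -11.842). ∠CJA = 123.9° gives JA at -120.40° from the x-axis; with |JA| = 22.2, A = (12.984, -30.990). ∠JAW = 122.8° gives AW at -177.60° from the x-axis; with |AW| = 17.8, W = (-4.8000, -31.735). Then |CW| = |W − C| = 42.163.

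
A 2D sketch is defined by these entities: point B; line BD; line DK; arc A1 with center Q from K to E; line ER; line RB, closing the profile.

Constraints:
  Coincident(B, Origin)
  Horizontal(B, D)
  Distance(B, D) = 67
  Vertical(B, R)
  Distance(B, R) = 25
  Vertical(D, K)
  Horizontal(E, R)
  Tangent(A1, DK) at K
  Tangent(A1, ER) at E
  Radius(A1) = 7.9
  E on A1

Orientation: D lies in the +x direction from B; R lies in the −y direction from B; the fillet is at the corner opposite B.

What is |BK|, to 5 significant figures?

69.148

B is at the origin; B and D share the same y with |BD| = 67.0 and D on the +x side, so D = (67.000, 0.0000). B and R share the same x with |BR| = 25.0 and R on the −y side, so R = (0.0000, -25.000). The virtual corner opposite B is at (67.000, -25.000). Tangency of A1 to DK means the radius QK is perpendicular to DK and tangency of A1 to ER means the radius QE is perpendicular to ER, with radius 7.9, so the center Q sits 7.9 in from both sides at Q = (59.100, -17.100). That places the tangent points at K = (67.000, -17.100) on DK and E = (59.100, -25.000) on ER. Then |BK| = |K − B| = 69.148.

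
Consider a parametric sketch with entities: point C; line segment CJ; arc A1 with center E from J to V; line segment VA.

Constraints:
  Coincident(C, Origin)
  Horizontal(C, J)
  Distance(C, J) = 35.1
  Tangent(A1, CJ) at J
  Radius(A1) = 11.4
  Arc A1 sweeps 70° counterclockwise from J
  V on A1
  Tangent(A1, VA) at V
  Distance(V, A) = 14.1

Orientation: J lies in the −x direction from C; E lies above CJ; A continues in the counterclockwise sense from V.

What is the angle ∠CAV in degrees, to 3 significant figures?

63.3°

On A1, J sits at bearing -90° from E; a 70° counterclockwise sweep puts V at bearing -20°, so V = E + 11.4·(cos -20°, sin -20°) = (-24.4, 7.50). Since A1 is tangent to VA there, EV ⟂ VA, so VA runs along (−sin -20°, cos -20°); with |VA| = 14.1, A = (-19.6, 20.8). Then cos ∠CAV = AC·AV / (|AC||AV|), giving 63.3°.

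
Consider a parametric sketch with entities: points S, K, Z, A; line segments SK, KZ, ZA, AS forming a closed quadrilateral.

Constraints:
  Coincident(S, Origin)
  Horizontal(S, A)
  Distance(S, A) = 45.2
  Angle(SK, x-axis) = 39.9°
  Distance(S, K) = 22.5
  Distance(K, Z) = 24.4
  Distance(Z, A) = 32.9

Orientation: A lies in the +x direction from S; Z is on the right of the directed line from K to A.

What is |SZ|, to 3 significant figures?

16.9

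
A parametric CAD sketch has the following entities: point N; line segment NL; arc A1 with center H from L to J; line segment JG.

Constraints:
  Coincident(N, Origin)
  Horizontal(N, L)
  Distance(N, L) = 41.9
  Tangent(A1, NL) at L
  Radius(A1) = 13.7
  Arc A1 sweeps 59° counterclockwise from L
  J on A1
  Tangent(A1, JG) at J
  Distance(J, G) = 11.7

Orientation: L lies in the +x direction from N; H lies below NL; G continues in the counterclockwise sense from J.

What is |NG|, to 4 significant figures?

29.33

N is at the origin; NL is horizontal with |NL| = 41.9 and L on the +x side, so L = (41.90, 0.000). A1 meets NL tangentially, so HL is at right angles to NL, so H = L + (0, -13.7) = (41.90, -13.70). On A1, L sits at bearing 90° from H; a 59° counterclockwise sweep puts J at bearing 149°, so J = H + 13.7·(cos 149°, sin 149°) = (30.16, -6.644). Since A1 is tangent to JG there, HJ ⟂ JG, so JG runs along (−sin 149°, cos 149°); with |JG| = 11.7, G = (24.13, -16.67). Then |NG| = |G − N| = 29.33.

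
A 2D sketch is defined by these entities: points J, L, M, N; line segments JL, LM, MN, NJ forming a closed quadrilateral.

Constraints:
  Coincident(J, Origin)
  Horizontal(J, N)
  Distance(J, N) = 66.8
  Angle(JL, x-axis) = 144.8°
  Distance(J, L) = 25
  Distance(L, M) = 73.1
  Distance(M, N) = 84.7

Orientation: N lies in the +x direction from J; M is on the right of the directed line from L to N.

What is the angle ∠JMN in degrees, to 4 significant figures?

51.99°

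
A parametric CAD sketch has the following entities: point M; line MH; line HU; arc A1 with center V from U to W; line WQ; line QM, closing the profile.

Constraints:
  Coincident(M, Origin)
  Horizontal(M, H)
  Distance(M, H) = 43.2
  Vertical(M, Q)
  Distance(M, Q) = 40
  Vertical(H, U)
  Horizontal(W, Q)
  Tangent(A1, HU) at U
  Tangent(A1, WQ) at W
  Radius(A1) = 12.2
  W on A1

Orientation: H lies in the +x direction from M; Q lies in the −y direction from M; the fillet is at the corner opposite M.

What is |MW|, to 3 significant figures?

50.6

M is at the origin; M and H share the same y with |MH| = 43.2 and H on the +x side, so H = (43.2, 0.00). MQ is vertical with |MQ| = 40.0 and Q on the −y side, so Q = (0.00, -40.0). The virtual corner opposite M is at (43.2, -40.0). Tangency of A1 to HU means the radius VU is perpendicular to HU and A1 meets WQ tangentially, so VW is at right angles to WQ, with radius 12.2, so the center V sits 12.2 in from both sides at V = (31.0, -27.8). That places the tangent points at U = (43.2, -27.8) on HU and W = (31.0, -40.0) on WQ. Then |MW| = |W − M| = 50.6.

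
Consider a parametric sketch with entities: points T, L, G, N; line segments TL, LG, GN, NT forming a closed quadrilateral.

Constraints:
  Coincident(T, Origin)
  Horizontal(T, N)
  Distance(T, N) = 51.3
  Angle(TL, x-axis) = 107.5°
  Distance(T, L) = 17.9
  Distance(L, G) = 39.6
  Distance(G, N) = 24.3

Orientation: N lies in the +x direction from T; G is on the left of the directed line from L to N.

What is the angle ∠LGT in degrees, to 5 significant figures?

26.493°

T is at the origin; TN is horizontal with |TN| = 51.3 and N in +x, so N = (51.3, 0). TL runs at 107.5° with |TL| = 17.9, so L = (-5.3826, 17.072). G is determined by |LG| = 39.6 and |GN| = 24.3 together: it lies at the intersection of circle(L, 39.6) and circle(N, 24.3). With |LN| = 59.198, the foot of the radical line on LN is 37.856 from L and the perpendicular offset is √(39.6² − 37.856²) = 11.621. Taking the left-of-LN solution: G = (34.217, 17.282).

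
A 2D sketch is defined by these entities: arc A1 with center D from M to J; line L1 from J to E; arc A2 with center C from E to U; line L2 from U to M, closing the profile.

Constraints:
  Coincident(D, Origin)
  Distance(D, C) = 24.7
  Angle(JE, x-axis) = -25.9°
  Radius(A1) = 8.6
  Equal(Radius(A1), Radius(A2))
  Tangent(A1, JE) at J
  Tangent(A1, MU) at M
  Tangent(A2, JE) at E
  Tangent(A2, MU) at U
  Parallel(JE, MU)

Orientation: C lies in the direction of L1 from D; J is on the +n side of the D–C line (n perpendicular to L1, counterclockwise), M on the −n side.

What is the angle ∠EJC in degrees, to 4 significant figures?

19.20°

The slot axis is L1's direction at -25.9°, so u = (cos -25.9°, sin -25.9°) = (0.8996, -0.4368) and n = (−sin -25.9°, cos -25.9°) = (0.4368, 0.8996). D is at the origin and C lies 24.7 along u from D, so C = 24.7·u = (22.22, -10.79). Tangency of A1 to both parallel lines with radius 8.6 puts J and M at D ± 8.6·n: J = (3.756, 7.736), M = (-3.756, -7.736). Equal radii place E and U the same way about C: E = C + 8.6·n = (25.98, -3.053), U = C − 8.6·n = (18.46, -18.53). Then cos ∠EJC = JE·JC / (|JE||JC|), giving 19.20°.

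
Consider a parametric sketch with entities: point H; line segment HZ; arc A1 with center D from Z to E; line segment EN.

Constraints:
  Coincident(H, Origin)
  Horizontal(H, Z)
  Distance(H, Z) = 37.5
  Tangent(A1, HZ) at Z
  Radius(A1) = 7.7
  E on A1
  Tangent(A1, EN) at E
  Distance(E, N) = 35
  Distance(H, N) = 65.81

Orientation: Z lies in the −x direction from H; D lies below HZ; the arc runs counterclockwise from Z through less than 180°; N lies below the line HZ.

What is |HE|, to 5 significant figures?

45.480

Checks: |DE| = 7.700 ✓; ∠(DE, EN) = 90.00° ✓; |EN| = 35.00 ✓; |HN| = 65.81 ✓.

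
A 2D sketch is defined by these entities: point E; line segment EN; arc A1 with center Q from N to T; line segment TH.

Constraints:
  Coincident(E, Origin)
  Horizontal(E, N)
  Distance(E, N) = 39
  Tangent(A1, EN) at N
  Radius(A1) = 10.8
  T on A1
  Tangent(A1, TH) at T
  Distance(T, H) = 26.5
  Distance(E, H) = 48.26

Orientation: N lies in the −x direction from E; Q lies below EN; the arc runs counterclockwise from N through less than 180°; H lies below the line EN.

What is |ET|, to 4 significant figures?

50.44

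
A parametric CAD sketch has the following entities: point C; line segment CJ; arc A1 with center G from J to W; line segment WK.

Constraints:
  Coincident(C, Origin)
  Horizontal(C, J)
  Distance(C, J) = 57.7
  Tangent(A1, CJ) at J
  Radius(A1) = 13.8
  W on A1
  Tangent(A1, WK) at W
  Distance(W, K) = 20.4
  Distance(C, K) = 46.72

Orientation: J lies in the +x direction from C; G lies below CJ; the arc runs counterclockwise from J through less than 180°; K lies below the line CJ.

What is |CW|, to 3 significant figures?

45.7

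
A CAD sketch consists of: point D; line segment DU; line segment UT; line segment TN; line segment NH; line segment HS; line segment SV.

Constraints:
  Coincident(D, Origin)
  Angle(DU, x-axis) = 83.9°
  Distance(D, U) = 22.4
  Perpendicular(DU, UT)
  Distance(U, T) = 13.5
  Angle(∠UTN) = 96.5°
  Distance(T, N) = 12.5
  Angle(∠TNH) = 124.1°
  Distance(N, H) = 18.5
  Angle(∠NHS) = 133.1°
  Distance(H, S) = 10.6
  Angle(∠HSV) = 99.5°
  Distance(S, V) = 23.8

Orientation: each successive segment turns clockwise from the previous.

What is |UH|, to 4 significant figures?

24.47

D is at the origin; DU runs at 83.9° with length 22.4, so U = (2.380, 22.27). The perpendicularity gives UT at right angles to DU, so UT runs at -6.100°; with |UT| = 13.5, T = (15.80, 20.84). ∠UTN = 96.5° gives TN at -89.60° from the x-axis; with |TN| = 12.5, N = (15.89, 8.339). ∠TNH = 124.1° gives NH at -145.5° from the x-axis; with |NH| = 18.5, H = (0.6448, -2.140). Then |UH| = |H − U| = 24.47.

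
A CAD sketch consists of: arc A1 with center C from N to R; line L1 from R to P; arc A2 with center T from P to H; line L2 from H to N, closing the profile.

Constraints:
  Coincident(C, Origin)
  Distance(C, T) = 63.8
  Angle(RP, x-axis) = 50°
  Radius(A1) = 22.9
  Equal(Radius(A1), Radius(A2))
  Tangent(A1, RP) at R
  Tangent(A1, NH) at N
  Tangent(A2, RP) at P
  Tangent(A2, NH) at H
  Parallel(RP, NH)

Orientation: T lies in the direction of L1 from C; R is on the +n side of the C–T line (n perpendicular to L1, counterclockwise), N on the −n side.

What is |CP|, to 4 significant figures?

67.79

Tangency of A1 to both parallel lines with radius 22.9 puts R and N at C ± 22.9·n: R = (-17.54, 14.72), N = (17.54, -14.72). Equal radii place P and H the same way about T: P = T + 22.9·n = (23.47, 63.59), H = T − 22.9·n = (58.55, 34.15). Then |CP| = |P − C| = 67.79.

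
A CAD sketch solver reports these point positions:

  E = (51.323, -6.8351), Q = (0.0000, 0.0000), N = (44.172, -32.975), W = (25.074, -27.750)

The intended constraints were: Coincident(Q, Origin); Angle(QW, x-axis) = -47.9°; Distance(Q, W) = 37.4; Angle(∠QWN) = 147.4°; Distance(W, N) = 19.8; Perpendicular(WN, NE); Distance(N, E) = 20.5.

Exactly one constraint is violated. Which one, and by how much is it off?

Distance(N, E) = 20.5 — off by 6.60.

Q = (0.00, 0.00) ✓; QW at -47.90° ✓; |QW| = 37.40 ✓; ∠QWN = 147.4° ✓; |WN| = 19.80 ✓; ∠(WN, NE) = 90.00° ✓; |NE| = 27.10 ✗.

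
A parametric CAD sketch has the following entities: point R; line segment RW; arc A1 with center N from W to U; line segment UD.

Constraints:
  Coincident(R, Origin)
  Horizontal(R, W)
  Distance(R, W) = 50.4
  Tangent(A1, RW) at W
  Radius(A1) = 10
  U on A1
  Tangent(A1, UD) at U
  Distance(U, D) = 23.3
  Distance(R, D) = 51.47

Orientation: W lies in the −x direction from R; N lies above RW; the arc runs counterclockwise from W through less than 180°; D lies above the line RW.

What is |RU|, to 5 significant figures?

41.540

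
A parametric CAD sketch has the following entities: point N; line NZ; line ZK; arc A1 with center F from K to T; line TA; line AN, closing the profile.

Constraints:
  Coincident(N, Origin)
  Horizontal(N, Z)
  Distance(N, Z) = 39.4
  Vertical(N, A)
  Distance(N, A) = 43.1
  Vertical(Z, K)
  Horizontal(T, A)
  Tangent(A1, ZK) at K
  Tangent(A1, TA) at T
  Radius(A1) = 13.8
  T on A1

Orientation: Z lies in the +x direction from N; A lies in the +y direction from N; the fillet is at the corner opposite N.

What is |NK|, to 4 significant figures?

49.10

N is at the origin; N and Z share the same y with |NZ| = 39.4 and Z on the +x side, so Z = (39.40, 0.000). N and A share the same x with |NA| = 43.1 and A on the +y side, so A = (0.000, 43.10). The virtual corner opposite N is at (39.40, 43.10). Since A1 is tangent to ZK there, FK ⟂ ZK and tangency of A1 to TA means the radius FT is perpendicular to TA, with radius 13.8, so the center F sits 13.8 in from both sides at F = (25.60, 29.30). That places the tangent points at K = (39.40, 29.30) on ZK and T = (25.60, 43.10) on TA. Then |NK| = |K − N| = 49.10.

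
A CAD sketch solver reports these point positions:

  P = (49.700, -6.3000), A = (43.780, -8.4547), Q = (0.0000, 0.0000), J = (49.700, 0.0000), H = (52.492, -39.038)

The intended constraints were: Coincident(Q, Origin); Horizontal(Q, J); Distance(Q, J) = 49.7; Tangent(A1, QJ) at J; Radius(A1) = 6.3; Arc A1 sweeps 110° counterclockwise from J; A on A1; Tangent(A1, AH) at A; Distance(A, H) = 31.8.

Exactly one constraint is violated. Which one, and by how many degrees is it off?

Tangent(A1, AH) at A — off by 4.10°.

Q = (0.00, 0.00) ✓; Q.y = 0.00, J.y = 0.00 ✓; |QJ| = 49.70 ✓; ∠(PJ, JQ) = 90.00° ✓; |PJ| = 6.300 ✓; bearing(P→A) − bearing(P→J) = 110.0° ✓; |PA| = 6.300 ✓; ∠(PA, AH) = 94.10° ✗; |AH| = 31.80 ✓.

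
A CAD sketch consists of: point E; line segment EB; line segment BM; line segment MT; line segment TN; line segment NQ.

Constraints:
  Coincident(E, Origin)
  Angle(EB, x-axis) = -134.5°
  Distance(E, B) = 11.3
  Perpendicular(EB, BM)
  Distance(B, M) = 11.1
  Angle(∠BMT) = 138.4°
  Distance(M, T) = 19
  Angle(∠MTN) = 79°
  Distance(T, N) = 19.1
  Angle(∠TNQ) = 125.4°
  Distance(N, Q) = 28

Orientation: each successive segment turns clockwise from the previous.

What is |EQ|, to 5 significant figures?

17.248

E is at the origin; EB runs at -134.5° with length 11.3, so B = (-7.9203, -8.0597). EB is perpendicular to BM, so BM runs at 135.50°; with |BM| = 11.1, M = (-15.837, -0.27964). ∠BMT = 138.4° gives MT at 93.900° from the x-axis; with |MT| = 19.0, T = (-17.130, 18.676). ∠MTN = 79.0° gives TN at -7.1000° from the x-axis; with |TN| = 19.1, N = (1.8239, 16.316). ∠TNQ = 125.4° gives NQ at -61.700° from the x-axis; with |NQ| = 28.0, Q = (15.098, -8.3378). Then |EQ| = |Q − E| = 17.248.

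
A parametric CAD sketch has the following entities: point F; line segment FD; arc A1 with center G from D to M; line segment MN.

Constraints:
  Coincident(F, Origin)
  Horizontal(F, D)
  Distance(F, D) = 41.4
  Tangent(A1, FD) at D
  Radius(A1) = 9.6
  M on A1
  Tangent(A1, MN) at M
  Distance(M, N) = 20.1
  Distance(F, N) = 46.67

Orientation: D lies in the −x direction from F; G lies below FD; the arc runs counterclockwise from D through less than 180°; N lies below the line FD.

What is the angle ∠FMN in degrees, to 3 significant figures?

66.0°

F is at the origin; F and D share the same y with |FD| = 41.4 and D on the −x side, so D = (-41.4, 0.00). The tangent condition forces GD to be normal to FD, so G = D + (0, -9.6) = (-41.4, -9.60). Since GM ⟂ MN (tangency), |GN| = √(9.6² + 20.1²) = 22.3 regardless of where M sits on A1. So N lies on both circle(F, 46.67) and circle(G, 22.3); the below-FD intersection is N = (-35.0, -30.9). M is the foot of the tangent from N: M = (-48.5, -16.1).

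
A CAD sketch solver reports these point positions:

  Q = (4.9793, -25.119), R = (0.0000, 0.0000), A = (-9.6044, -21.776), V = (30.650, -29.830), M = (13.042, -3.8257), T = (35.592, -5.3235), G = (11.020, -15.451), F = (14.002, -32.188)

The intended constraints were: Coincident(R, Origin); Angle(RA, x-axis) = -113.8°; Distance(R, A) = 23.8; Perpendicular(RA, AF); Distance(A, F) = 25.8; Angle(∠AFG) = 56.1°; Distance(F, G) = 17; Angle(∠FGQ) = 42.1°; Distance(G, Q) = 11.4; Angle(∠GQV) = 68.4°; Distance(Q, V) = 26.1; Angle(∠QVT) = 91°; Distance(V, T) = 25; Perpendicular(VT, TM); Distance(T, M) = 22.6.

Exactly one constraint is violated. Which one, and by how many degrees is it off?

Perpendicular(VT, TM) — off by 7.60°.

R = (0.00, 0.00) ✓; RA at -113.8° ✓; |RA| = 23.80 ✓; ∠(RA, AF) = 90.00° ✓; |AF| = 25.80 ✓; ∠AFG = 56.10° ✓; |FG| = 17.00 ✓; ∠FGQ = 42.10° ✓; |GQ| = 11.40 ✓; ∠GQV = 68.40° ✓; |QV| = 26.10 ✓; ∠QVT = 91.00° ✓; |VT| = 25.00 ✓; ∠(VT, TM) = 97.60° ✗; |TM| = 22.60 ✓.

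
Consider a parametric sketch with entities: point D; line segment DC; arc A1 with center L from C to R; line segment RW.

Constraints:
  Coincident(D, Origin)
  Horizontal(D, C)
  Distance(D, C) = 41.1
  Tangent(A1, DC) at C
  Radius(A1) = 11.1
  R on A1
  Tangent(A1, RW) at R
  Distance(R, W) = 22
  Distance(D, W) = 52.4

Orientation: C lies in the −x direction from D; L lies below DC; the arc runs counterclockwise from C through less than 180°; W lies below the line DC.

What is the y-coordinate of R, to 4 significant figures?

-17.14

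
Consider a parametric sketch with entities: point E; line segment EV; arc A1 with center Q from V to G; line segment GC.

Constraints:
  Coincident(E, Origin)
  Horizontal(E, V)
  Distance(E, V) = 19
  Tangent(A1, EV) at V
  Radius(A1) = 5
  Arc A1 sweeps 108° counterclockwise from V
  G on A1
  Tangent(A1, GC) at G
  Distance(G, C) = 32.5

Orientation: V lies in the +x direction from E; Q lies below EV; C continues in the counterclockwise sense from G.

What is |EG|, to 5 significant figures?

15.676

E is at the origin; E and V share the same y with |EV| = 19.0 and V on the +x side, so V = (19.000, 0.0000). Since A1 is tangent to EV there, QV ⟂ EV, so Q = V + (0, -5) = (19.000, -5.0000). On A1, V sits at bearing 90° from Q; a 108° counterclockwise sweep puts G at bearing 198°, so G = Q + 5.0·(cos 198°, sin 198°) = (14.245, -6.5451). Then |EG| = |G − E| = 15.676.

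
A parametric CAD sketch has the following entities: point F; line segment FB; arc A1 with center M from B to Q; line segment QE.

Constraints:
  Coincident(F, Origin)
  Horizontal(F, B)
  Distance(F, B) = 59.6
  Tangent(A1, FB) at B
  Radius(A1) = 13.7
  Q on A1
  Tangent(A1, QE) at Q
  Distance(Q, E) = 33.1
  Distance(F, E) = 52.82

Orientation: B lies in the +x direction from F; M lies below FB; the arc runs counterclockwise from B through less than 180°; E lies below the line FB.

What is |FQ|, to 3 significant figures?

47.6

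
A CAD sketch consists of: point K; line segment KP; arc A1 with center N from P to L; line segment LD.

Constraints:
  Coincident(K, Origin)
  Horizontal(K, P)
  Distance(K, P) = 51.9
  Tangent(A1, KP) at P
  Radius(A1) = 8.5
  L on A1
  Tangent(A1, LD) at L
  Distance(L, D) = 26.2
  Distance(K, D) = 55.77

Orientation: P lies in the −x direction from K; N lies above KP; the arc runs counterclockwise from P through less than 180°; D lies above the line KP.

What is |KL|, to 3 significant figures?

44.2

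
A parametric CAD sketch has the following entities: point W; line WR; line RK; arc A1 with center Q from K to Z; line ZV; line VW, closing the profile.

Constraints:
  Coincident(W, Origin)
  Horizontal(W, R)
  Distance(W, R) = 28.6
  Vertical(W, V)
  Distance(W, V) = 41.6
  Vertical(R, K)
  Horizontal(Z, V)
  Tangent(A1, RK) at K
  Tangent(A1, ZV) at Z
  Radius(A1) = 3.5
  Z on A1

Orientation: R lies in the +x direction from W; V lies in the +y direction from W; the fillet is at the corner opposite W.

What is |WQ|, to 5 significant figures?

45.625

W is at the origin; WR is horizontal with |WR| = 28.6 and R on the +x side, so R = (28.600, 0.0000). W and V share the same x with |WV| = 41.6 and V on the +y side, so V = (0.0000, 41.600). The virtual corner opposite W is at (28.600, 41.600). Since A1 is tangent to RK there, QK ⟂ RK and A1 meets ZV tangentially, so QZ is at right angles to ZV, with radius 3.5, so the center Q sits 3.5 in from both sides at Q = (25.100, 38.100). Then |WQ| = |Q − W| = 45.625.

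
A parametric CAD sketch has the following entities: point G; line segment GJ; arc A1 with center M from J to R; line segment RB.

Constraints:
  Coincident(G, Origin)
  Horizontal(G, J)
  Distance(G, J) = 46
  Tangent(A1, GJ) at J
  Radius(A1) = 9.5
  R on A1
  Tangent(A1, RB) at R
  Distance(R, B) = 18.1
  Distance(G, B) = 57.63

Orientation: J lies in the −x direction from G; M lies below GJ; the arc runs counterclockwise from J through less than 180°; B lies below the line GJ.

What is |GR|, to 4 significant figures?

56.42

Checks: |MJ| = 9.500 ✓; |MR| = 9.500 ✓; ∠(MR, RB) = 90.00° ✓; |RB| = 18.10 ✓; |GB| = 57.63 ✓.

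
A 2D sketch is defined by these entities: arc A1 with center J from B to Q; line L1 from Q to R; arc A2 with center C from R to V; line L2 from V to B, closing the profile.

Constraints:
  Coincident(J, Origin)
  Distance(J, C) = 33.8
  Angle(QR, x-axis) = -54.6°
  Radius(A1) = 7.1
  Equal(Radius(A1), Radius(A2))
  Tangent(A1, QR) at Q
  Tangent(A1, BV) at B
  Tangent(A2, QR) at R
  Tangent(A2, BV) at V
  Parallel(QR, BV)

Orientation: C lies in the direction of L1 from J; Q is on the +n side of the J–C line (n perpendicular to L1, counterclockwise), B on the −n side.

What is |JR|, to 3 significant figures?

34.5

Tangency of A1 to both parallel lines with radius 7.1 puts Q and B at J ± 7.1·n: Q = (5.79, 4.11), B = (-5.79, -4.11). Equal radii place R and V the same way about C: R = C + 7.1·n = (25.4, -23.4), V = C − 7.1·n = (13.8, -31.7). Then |JR| = |R − J| = 34.5.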